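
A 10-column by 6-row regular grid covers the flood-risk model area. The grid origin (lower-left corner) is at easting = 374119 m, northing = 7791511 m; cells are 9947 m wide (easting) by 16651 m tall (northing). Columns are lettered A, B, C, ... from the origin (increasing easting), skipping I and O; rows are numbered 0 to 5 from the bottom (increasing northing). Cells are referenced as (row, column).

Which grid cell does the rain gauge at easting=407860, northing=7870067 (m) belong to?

Column index: ⌊(407860 − 374119) / 9947⌋ = ⌊3.392⌋ = 3 → column D
Row offset from origin: ⌊(7870067 − 7791511) / 16651⌋ = ⌊4.718⌋ = 4 → row 4

(4, D)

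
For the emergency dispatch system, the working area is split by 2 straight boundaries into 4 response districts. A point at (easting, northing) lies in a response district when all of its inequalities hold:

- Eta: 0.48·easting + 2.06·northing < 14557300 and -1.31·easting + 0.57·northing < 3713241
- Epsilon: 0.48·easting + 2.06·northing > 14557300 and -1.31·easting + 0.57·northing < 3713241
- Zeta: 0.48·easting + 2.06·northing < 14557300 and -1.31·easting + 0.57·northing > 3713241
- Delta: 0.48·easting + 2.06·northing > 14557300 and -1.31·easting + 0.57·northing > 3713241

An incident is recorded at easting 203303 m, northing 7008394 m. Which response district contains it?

Zeta

0.48·203303 + 2.06·7008394 = 14534877.080, which is < 14557300
-1.31·203303 + 0.57·7008394 = 3728457.650, which is > 3713241
This sign pattern matches Zeta.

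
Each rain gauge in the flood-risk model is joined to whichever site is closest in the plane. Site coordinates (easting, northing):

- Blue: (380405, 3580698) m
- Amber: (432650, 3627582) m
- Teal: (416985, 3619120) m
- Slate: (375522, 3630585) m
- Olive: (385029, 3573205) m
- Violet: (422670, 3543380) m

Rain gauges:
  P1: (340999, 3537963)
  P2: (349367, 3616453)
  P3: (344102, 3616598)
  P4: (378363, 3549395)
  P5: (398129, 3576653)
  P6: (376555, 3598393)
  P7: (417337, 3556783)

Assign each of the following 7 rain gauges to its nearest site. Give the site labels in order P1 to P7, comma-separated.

P1 → Olive (d²=3180639464.00)
P2 → Slate (d²=883797449.00)
P3 → Slate (d²=1182852569.00)
P4 → Olive (d²=611351656.00)
P5 → Olive (d²=183498704.00)
P6 → Blue (d²=327935525.00)
P7 → Violet (d²=208081298.00)

Olive, Slate, Slate, Olive, Olive, Blue, Violet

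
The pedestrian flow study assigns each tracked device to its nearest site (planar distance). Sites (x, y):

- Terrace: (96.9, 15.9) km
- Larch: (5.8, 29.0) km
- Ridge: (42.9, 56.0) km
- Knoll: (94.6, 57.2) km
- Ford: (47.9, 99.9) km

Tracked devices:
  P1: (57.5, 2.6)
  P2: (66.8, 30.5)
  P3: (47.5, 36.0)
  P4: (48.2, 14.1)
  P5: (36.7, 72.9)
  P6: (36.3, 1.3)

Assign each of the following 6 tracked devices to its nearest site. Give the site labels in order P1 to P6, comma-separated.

P1 → Terrace (d²=1729.25)
P2 → Terrace (d²=1119.17)
P3 → Ridge (d²=421.16)
P4 → Ridge (d²=1783.70)
P5 → Ridge (d²=324.05)
P6 → Larch (d²=1697.54)

Terrace, Terrace, Ridge, Ridge, Ridge, Larch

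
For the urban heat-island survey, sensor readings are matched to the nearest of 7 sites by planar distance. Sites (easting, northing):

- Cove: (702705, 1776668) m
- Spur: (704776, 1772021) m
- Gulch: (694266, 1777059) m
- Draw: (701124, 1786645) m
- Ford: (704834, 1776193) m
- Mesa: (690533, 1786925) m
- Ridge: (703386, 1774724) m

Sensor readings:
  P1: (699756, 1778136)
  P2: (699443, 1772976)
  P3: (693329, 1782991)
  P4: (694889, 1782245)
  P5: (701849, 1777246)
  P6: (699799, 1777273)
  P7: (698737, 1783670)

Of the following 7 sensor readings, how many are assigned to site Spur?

P1 → Cove
P2 → Ridge
P3 → Mesa
P4 → Gulch
P5 → Cove
P6 → Cove
P7 → Draw
0 of the 7 go to Spur.

0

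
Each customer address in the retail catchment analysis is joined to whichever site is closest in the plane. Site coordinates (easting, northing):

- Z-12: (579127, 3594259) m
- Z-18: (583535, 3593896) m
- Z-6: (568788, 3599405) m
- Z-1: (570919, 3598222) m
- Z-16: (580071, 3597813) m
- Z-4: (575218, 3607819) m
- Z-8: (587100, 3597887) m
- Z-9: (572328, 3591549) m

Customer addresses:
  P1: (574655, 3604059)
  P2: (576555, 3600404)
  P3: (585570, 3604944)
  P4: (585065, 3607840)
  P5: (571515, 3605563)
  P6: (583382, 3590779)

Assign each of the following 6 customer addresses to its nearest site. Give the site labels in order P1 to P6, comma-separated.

Z-4, Z-16, Z-8, Z-4, Z-4, Z-18

P1 → Z-4 (d²=14454569.00)
P2 → Z-16 (d²=19075537.00)
P3 → Z-8 (d²=52142149.00)
P4 → Z-4 (d²=96963850.00)
P5 → Z-4 (d²=18801745.00)
P6 → Z-18 (d²=9739098.00)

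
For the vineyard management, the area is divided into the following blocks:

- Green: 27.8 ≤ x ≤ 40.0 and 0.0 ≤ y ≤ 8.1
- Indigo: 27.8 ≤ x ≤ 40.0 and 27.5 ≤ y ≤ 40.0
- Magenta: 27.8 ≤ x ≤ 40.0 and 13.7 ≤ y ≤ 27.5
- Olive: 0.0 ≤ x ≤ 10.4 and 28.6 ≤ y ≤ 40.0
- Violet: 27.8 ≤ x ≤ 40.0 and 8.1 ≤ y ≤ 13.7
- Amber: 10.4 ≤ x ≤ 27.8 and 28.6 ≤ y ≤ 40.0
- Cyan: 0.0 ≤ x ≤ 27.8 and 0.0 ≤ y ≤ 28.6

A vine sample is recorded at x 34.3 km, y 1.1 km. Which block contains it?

Green

The point has x = 34.3 and y = 1.1.
Only Green satisfies 27.8 ≤ x ≤ 40.0 and 0.0 ≤ y ≤ 8.1.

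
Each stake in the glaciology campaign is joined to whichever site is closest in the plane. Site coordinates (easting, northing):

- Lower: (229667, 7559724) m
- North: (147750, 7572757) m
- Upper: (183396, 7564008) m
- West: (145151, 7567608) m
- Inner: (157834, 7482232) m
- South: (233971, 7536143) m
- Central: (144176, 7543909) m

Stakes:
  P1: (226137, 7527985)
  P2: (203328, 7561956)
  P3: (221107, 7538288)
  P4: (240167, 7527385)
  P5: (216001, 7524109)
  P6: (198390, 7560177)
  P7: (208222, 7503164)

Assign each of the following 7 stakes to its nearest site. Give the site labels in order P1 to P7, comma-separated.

South, Upper, South, South, South, Upper, South

P1 → South (d²=127924520.00)
P2 → Upper (d²=401495328.00)
P3 → South (d²=170083521.00)
P4 → South (d²=115092980.00)
P5 → South (d²=467738056.00)
P6 → Upper (d²=239496597.00)
P7 → South (d²=1750625442.00)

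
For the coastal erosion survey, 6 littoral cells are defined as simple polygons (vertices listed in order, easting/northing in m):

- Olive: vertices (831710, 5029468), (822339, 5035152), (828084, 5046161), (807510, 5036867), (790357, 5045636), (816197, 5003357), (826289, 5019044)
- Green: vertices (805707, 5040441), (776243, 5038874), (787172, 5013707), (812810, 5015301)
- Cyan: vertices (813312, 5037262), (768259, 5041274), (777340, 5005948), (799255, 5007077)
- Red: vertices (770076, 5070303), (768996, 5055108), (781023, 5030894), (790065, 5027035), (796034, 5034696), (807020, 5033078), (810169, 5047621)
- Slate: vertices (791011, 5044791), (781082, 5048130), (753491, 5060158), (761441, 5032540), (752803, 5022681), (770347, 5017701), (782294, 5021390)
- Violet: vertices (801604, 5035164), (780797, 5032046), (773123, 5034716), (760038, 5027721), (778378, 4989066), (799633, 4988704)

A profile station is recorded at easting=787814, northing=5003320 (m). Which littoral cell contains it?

Violet

Cast a ray rightward from (787814, 5003320). For each polygon, the edges (by vertex number in listed order) whose endpoints lie on opposite sides of northing = 5003320, where each meets that height, and whether that is right or left of the point:
Olive: no edge straddles that height → 0 crossings.
Green: no edge straddles that height → 0 crossings.
Cyan: no edge straddles that height → 0 crossings.
Red: no edge straddles that height → 0 crossings.
Slate: no edge straddles that height → 0 crossings.
Violet: 4–5 at easting≈771615.1 (left), 6–1 at easting≈800253.1 (right) → 1 crossing.
Only Violet has an odd count, so the point is inside Violet.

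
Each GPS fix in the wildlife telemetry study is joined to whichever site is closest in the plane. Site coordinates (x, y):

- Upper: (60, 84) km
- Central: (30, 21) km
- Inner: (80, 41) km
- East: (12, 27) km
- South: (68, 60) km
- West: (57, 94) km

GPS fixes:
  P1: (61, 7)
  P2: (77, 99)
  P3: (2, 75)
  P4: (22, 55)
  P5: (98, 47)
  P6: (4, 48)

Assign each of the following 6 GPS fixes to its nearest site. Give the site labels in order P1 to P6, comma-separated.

P1 → Central (d²=1157.00)
P2 → West (d²=425.00)
P3 → East (d²=2404.00)
P4 → East (d²=884.00)
P5 → Inner (d²=360.00)
P6 → East (d²=505.00)

Central, West, East, East, Inner, East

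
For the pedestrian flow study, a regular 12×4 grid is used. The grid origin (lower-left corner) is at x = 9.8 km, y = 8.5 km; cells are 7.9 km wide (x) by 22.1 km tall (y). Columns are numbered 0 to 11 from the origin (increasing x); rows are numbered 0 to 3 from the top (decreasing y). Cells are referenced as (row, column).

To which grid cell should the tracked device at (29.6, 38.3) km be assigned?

(2, 2)

Column index: ⌊(29.6 − 9.8) / 7.9⌋ = ⌊2.506⌋ = 2
Row offset from origin: ⌊(38.3 − 8.5) / 22.1⌋ = ⌊1.348⌋ = 1 → row 2 (counted from top)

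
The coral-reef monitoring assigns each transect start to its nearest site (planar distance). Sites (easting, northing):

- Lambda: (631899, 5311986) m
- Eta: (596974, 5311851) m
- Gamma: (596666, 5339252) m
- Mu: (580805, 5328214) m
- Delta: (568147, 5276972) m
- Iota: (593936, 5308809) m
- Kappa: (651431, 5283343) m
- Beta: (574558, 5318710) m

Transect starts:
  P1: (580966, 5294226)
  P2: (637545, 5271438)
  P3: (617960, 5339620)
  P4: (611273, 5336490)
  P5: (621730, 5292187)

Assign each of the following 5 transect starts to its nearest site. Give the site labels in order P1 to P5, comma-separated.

P1 → Iota (d²=380884789.00)
P2 → Kappa (d²=334550021.00)
P3 → Gamma (d²=453569860.00)
P4 → Gamma (d²=220993093.00)
P5 → Lambda (d²=495408962.00)

Iota, Kappa, Gamma, Gamma, Lambda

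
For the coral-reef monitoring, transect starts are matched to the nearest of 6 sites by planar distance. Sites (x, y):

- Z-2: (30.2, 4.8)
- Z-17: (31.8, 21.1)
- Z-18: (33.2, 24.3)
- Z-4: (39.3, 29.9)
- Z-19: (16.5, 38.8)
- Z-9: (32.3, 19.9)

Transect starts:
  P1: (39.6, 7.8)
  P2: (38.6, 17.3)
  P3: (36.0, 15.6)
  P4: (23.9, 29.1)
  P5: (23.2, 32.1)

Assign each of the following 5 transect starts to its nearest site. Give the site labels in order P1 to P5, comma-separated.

P1 → Z-2 (d²=97.36)
P2 → Z-9 (d²=46.45)
P3 → Z-9 (d²=32.18)
P4 → Z-18 (d²=109.53)
P5 → Z-19 (d²=89.78)

Z-2, Z-9, Z-9, Z-18, Z-19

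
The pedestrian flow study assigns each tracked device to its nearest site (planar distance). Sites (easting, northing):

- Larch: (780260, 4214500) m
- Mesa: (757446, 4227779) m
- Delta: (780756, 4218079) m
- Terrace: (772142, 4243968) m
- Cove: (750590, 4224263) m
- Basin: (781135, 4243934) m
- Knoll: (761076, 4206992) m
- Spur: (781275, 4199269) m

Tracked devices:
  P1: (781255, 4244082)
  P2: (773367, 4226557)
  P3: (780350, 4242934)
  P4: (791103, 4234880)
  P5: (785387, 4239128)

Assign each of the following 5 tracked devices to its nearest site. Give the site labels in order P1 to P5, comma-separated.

P1 → Basin (d²=36304.00)
P2 → Delta (d²=126473805.00)
P3 → Basin (d²=1616225.00)
P4 → Basin (d²=181335940.00)
P5 → Basin (d²=41177140.00)

Basin, Delta, Basin, Basin, Basin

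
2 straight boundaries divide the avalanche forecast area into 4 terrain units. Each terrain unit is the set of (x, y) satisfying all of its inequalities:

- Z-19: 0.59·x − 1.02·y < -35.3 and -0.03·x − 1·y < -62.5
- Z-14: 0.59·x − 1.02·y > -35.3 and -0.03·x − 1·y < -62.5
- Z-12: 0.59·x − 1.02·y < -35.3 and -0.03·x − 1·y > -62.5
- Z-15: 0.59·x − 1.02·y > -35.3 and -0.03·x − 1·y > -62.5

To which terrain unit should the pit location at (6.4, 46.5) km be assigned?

0.59·6.4 − 1.02·46.5 = -43.654, which is < -35.3
-0.03·6.4 − 1·46.5 = -46.692, which is > -62.5
This sign pattern matches Z-12.

Z-12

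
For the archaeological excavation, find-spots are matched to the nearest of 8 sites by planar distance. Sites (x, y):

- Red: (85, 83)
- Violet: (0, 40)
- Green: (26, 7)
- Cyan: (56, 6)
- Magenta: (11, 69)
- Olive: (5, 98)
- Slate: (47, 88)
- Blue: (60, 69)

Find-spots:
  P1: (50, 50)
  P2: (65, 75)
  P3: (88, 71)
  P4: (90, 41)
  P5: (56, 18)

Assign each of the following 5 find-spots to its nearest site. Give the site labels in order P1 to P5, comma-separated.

P1 → Blue (d²=461.00)
P2 → Blue (d²=61.00)
P3 → Red (d²=153.00)
P4 → Blue (d²=1684.00)
P5 → Cyan (d²=144.00)

Blue, Blue, Red, Blue, Cyan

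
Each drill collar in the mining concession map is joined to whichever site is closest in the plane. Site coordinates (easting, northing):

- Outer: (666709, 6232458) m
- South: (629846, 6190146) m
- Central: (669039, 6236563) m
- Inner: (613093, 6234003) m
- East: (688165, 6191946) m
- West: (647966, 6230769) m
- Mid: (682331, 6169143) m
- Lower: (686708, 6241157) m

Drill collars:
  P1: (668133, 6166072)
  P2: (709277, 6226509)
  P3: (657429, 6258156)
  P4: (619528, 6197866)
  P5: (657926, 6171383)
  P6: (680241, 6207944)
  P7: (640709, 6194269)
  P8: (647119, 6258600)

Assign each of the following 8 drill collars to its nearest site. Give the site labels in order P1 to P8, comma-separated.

Mid, Lower, Central, South, Mid, East, South, West

P1 → Mid (d²=211014245.00)
P2 → Lower (d²=723923665.00)
P3 → Central (d²=601049749.00)
P4 → South (d²=166059524.00)
P5 → Mid (d²=600621625.00)
P6 → East (d²=318725780.00)
P7 → South (d²=135003898.00)
P8 → West (d²=775281970.00)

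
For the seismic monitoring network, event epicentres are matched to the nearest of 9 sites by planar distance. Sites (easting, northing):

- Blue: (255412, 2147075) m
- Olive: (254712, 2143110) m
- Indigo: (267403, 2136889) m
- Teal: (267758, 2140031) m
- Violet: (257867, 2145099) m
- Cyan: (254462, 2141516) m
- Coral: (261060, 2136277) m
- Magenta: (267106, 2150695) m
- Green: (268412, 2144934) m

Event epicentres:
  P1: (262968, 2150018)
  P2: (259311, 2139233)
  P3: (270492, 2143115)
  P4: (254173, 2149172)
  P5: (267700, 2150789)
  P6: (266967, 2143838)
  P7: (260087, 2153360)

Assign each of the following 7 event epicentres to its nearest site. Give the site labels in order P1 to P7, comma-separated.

Magenta, Coral, Green, Blue, Magenta, Green, Magenta

P1 → Magenta (d²=17581373.00)
P2 → Coral (d²=11796937.00)
P3 → Green (d²=7635161.00)
P4 → Blue (d²=5932530.00)
P5 → Magenta (d²=361672.00)
P6 → Green (d²=3289241.00)
P7 → Magenta (d²=56368586.00)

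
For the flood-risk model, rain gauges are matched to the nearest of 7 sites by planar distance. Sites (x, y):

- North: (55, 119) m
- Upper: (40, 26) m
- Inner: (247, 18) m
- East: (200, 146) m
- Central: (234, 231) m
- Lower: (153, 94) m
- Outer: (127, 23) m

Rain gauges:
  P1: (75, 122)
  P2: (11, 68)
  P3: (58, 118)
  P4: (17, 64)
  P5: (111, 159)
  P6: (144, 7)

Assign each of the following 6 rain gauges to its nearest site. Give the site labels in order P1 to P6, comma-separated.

North, Upper, North, Upper, North, Outer

P1 → North (d²=409.00)
P2 → Upper (d²=2605.00)
P3 → North (d²=10.00)
P4 → Upper (d²=1973.00)
P5 → North (d²=4736.00)
P6 → Outer (d²=545.00)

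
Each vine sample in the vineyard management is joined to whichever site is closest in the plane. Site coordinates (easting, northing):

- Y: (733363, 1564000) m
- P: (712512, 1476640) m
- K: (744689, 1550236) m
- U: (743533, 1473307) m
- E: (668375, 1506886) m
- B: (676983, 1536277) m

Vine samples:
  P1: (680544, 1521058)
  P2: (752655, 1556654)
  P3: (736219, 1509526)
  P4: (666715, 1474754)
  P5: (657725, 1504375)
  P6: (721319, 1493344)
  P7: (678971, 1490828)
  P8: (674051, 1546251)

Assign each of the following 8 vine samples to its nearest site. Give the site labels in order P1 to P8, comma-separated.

P1 → B (d²=244298682.00)
P2 → K (d²=104647880.00)
P3 → U (d²=1365310557.00)
P4 → E (d²=1035221024.00)
P5 → E (d²=119727621.00)
P6 → P (d²=356586865.00)
P7 → E (d²=370134580.00)
P8 → B (d²=108077300.00)

B, K, U, E, E, P, E, B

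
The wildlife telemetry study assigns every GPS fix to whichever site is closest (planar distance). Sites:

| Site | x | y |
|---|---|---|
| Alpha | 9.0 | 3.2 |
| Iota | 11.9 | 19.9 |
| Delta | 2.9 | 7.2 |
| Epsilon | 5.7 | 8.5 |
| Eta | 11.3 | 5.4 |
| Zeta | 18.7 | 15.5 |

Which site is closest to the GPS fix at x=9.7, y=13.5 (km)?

Epsilon

Squared distances to each site:
Alpha: 106.580; Iota: 45.800; Delta: 85.930; Epsilon: 41.000; Eta: 68.170; Zeta: 85.000.
Minimum at Epsilon.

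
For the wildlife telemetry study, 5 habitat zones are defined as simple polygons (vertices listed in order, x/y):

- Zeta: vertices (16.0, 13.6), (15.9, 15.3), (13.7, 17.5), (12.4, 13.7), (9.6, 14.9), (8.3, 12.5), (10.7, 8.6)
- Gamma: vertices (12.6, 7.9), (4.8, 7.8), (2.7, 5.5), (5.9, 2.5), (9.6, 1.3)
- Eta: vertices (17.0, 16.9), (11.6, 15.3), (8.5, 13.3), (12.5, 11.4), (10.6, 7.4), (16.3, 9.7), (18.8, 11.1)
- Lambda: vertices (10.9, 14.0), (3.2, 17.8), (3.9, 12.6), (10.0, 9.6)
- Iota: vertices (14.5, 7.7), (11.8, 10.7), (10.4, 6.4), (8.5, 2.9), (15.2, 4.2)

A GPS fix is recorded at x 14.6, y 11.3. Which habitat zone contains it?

Eta

Cast a ray rightward from (14.6, 11.3). For each polygon, the edges (by vertex number in listed order) whose endpoints lie on opposite sides of y = 11.3, where each meets that height, and whether that is right or left of the point:
Zeta: 6–7 at x≈9.04 (left), 7–1 at x≈13.56 (left) → 0 crossings.
Gamma: no edge straddles that height → 0 crossings.
Eta: 4–5 at x≈12.45 (left), 7–1 at x≈18.74 (right) → 1 crossing.
Lambda: 3–4 at x≈6.54 (left), 4–1 at x≈10.35 (left) → 0 crossings.
Iota: no edge straddles that height → 0 crossings.
Only Eta has an odd count, so the point is inside Eta.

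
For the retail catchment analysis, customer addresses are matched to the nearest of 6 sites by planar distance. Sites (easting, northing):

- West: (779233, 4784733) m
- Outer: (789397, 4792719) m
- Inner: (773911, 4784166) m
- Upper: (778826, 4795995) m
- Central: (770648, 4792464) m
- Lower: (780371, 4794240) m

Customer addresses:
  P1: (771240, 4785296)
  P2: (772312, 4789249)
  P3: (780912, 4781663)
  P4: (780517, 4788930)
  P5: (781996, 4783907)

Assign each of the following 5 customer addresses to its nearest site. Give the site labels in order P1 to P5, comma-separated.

Inner, Central, West, West, West

P1 → Inner (d²=8411141.00)
P2 → Central (d²=13105121.00)
P3 → West (d²=12243941.00)
P4 → West (d²=19263465.00)
P5 → West (d²=8316445.00)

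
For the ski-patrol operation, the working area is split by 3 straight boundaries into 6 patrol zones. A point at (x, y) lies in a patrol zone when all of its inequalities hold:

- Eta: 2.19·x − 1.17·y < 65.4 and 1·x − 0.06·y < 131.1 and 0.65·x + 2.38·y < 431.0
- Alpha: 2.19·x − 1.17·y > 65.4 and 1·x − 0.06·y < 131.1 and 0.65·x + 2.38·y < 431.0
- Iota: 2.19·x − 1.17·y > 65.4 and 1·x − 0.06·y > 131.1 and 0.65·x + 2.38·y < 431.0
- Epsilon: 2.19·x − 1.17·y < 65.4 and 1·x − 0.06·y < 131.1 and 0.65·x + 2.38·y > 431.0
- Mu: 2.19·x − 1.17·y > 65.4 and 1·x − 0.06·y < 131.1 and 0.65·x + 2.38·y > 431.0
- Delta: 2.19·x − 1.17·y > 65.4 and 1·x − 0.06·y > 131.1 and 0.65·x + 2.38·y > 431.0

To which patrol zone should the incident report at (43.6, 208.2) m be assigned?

Epsilon

2.19·43.6 − 1.17·208.2 = -148.110, which is < 65.4
1·43.6 − 0.06·208.2 = 31.108, which is < 131.1
0.65·43.6 + 2.38·208.2 = 523.856, which is > 431.0
This sign pattern matches Epsilon.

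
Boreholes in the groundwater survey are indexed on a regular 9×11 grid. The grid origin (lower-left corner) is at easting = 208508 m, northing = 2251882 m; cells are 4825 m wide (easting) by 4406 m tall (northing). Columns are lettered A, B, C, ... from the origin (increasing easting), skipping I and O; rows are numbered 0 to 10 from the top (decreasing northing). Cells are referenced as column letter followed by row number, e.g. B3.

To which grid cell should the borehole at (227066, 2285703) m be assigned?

D3

Column index: ⌊(227066 − 208508) / 4825⌋ = ⌊3.846⌋ = 3 → column D
Row offset from origin: ⌊(2285703 − 2251882) / 4406⌋ = ⌊7.676⌋ = 7 → row 3 (counted from top)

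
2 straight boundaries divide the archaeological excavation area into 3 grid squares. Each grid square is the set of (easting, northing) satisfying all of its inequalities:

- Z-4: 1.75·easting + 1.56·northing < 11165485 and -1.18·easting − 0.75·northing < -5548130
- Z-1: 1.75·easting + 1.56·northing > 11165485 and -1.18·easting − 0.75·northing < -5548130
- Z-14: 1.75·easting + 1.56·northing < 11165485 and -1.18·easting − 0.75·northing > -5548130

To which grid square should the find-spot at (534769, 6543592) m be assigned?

1.75·534769 + 1.56·6543592 = 11143849.270, which is < 11165485
-1.18·534769 − 0.75·6543592 = -5538721.420, which is > -5548130
This sign pattern matches Z-14.

Z-14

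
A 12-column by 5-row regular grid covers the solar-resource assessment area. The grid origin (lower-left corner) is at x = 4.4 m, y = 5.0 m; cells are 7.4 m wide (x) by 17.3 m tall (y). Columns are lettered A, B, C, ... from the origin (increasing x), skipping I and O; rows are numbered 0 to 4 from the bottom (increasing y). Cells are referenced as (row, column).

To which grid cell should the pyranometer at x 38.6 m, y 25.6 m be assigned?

Column index: ⌊(38.6 − 4.4) / 7.4⌋ = ⌊4.622⌋ = 4 → column E
Row offset from origin: ⌊(25.6 − 5.0) / 17.3⌋ = ⌊1.191⌋ = 1 → row 1

(1, E)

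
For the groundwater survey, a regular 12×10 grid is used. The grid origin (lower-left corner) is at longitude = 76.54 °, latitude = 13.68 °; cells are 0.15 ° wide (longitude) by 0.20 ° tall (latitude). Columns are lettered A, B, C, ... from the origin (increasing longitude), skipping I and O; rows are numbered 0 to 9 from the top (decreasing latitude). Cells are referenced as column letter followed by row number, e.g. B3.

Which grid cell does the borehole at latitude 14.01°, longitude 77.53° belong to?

Column index: ⌊(77.53 − 76.54) / 0.15⌋ = ⌊6.600⌋ = 6 → column G
Row offset from origin: ⌊(14.01 − 13.68) / 0.20⌋ = ⌊1.650⌋ = 1 → row 8 (counted from top)

G8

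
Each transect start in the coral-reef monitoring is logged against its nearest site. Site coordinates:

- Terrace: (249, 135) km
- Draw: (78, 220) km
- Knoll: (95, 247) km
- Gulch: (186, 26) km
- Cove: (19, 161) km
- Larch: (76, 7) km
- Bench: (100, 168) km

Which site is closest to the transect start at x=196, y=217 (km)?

Squared distances to each site:
Terrace: 9533.000; Draw: 13933.000; Knoll: 11101.000; Gulch: 36581.000; Cove: 34465.000; Larch: 58500.000; Bench: 11617.000.
Minimum at Terrace.

Terrace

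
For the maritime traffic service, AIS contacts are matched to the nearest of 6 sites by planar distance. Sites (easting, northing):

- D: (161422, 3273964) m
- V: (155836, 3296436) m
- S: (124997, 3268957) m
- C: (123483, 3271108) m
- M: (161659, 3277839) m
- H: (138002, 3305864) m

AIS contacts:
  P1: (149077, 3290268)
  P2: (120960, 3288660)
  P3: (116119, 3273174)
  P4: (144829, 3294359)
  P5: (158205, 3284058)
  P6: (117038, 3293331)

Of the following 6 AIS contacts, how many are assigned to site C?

3

P1 → V
P2 → C
P3 → C
P4 → V
P5 → M
P6 → C
3 of the 6 go to C.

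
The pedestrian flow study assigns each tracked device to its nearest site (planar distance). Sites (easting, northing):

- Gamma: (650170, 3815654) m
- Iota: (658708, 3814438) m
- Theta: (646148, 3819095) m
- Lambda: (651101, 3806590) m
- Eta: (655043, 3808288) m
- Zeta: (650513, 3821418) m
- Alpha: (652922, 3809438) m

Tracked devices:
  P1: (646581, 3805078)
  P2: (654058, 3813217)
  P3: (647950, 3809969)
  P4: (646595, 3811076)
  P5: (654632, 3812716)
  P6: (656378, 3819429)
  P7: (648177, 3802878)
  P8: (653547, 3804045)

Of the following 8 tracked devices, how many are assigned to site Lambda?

4

P1 → Lambda
P2 → Alpha
P3 → Lambda
P4 → Gamma
P5 → Alpha
P6 → Iota
P7 → Lambda
P8 → Lambda
4 of the 8 go to Lambda.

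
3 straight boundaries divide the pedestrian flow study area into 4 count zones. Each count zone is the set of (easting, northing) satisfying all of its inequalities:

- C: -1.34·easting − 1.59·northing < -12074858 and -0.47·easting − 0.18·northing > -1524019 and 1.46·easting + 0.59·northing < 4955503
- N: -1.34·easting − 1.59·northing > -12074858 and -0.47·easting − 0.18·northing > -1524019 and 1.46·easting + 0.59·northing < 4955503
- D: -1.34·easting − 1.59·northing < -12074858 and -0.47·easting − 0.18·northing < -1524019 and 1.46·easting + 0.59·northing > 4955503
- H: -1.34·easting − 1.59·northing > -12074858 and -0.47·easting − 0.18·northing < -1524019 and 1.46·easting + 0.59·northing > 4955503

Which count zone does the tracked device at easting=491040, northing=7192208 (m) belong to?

-1.34·491040 − 1.59·7192208 = -12093604.320, which is < -12074858
-0.47·491040 − 0.18·7192208 = -1525386.240, which is < -1524019
1.46·491040 + 0.59·7192208 = 4960321.120, which is > 4955503
This sign pattern matches D.

D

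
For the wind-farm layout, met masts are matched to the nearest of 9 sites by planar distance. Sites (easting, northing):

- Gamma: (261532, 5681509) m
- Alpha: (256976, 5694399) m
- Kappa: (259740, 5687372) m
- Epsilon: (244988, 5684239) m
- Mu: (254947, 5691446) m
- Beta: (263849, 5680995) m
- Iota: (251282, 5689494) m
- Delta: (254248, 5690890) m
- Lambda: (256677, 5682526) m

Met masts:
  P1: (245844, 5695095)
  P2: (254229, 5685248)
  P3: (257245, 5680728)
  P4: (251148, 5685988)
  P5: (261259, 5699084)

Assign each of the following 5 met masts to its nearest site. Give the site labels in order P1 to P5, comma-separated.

Iota, Lambda, Lambda, Iota, Alpha

P1 → Iota (d²=60943045.00)
P2 → Lambda (d²=13401988.00)
P3 → Lambda (d²=3555428.00)
P4 → Iota (d²=12309992.00)
P5 → Alpha (d²=40293314.00)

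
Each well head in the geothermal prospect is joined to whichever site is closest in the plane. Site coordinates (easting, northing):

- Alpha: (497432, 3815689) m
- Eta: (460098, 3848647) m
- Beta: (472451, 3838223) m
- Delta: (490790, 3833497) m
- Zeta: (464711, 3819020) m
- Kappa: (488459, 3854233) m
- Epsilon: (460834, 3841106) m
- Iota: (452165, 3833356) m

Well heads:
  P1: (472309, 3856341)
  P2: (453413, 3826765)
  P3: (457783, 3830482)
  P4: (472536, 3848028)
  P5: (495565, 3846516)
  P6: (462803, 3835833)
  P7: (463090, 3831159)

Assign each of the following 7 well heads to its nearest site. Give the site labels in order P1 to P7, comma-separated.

Eta, Iota, Iota, Beta, Kappa, Epsilon, Epsilon

P1 → Eta (d²=208306157.00)
P2 → Iota (d²=44998785.00)
P3 → Iota (d²=39821800.00)
P4 → Beta (d²=96145250.00)
P5 → Kappa (d²=110047325.00)
P6 → Epsilon (d²=31681490.00)
P7 → Epsilon (d²=104032345.00)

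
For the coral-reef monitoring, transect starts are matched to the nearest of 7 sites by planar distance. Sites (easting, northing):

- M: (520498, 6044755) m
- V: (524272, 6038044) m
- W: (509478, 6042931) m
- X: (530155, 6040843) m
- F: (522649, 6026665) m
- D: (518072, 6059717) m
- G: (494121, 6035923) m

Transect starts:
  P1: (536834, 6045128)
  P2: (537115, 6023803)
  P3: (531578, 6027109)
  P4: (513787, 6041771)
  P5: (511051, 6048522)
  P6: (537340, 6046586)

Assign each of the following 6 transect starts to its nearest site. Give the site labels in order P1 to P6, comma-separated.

P1 → X (d²=62970266.00)
P2 → F (d²=217456200.00)
P3 → F (d²=79924177.00)
P4 → W (d²=19913081.00)
P5 → W (d²=33733610.00)
P6 → X (d²=84606274.00)

X, F, F, W, W, X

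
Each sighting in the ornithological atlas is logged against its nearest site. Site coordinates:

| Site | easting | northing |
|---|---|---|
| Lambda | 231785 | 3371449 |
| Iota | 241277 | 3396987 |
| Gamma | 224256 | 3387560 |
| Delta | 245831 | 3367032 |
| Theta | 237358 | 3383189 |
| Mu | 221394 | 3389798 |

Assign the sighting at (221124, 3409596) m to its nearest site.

Squared distances to each site:
Lambda: 1568850530.000; Iota: 565130290.000; Gamma: 495394720.000; Delta: 2422129945.000; Theta: 960872405.000; Mu: 392033704.000.
Minimum at Mu.

Mu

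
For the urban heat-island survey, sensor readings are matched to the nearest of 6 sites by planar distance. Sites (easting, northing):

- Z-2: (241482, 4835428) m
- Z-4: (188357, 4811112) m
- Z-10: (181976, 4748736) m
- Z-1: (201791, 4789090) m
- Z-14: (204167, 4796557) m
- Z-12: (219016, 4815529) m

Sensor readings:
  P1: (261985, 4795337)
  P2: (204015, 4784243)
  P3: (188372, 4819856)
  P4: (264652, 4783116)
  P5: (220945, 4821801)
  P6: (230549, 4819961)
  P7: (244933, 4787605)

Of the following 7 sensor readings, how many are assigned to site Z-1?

1

P1 → Z-2
P2 → Z-1
P3 → Z-4
P4 → Z-12
P5 → Z-12
P6 → Z-12
P7 → Z-12
1 of the 7 goes to Z-1.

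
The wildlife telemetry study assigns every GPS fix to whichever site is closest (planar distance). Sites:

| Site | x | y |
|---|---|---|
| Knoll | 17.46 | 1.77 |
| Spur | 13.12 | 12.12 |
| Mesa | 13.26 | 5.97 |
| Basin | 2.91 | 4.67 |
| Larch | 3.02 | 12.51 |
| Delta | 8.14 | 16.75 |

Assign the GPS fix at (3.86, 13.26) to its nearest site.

Squared distances to each site:
Knoll: 316.980; Spur: 87.047; Mesa: 141.504; Basin: 74.691; Larch: 1.268; Delta: 30.499.
Minimum at Larch.

Larch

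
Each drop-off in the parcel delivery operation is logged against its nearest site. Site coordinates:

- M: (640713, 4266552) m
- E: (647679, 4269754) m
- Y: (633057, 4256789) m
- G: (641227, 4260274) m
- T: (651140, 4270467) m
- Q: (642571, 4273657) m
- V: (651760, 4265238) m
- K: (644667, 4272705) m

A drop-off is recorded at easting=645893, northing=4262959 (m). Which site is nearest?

G

Squared distances to each site:
M: 39742049.000; E: 49361821.000; Y: 202831796.000; G: 28980781.000; T: 83901073.000; Q: 125482888.000; V: 39615530.000; K: 96487592.000.
Minimum at G.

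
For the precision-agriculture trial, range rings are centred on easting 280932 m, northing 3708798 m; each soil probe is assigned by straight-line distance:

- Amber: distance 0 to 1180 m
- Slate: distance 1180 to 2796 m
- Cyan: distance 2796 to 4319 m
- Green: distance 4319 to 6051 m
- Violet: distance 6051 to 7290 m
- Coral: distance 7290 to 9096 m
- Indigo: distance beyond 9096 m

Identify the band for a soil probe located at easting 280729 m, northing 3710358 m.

Slate

Distance = √((280729−280932)² + (3710358−3708798)²) = √(41209.000 + 2433600.000) = 1573.153 m.
1180 ≤ 1573.153 < 2796 → Slate.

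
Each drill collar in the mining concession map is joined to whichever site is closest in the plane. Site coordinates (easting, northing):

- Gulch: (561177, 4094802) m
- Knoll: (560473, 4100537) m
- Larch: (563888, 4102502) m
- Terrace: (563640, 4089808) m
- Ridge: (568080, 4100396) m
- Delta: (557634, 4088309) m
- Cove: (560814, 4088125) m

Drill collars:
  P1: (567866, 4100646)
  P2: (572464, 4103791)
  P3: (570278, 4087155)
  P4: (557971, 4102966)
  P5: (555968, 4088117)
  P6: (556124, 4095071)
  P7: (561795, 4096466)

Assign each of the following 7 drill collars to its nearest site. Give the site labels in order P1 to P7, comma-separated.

P1 → Ridge (d²=108296.00)
P2 → Ridge (d²=30745481.00)
P3 → Terrace (d²=51101453.00)
P4 → Knoll (d²=12160045.00)
P5 → Delta (d²=2812420.00)
P6 → Gulch (d²=25605170.00)
P7 → Gulch (d²=3150820.00)

Ridge, Ridge, Terrace, Knoll, Delta, Gulch, Gulch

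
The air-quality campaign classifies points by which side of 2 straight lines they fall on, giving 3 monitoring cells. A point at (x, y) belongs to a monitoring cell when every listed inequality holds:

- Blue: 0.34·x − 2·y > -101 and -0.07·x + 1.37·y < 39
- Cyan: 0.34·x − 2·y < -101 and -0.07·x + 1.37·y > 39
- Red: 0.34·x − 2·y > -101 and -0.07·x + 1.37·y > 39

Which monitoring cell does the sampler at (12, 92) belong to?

Cyan

0.34·12 − 2·92 = -179.920, which is < -101
-0.07·12 + 1.37·92 = 125.200, which is > 39
This sign pattern matches Cyan.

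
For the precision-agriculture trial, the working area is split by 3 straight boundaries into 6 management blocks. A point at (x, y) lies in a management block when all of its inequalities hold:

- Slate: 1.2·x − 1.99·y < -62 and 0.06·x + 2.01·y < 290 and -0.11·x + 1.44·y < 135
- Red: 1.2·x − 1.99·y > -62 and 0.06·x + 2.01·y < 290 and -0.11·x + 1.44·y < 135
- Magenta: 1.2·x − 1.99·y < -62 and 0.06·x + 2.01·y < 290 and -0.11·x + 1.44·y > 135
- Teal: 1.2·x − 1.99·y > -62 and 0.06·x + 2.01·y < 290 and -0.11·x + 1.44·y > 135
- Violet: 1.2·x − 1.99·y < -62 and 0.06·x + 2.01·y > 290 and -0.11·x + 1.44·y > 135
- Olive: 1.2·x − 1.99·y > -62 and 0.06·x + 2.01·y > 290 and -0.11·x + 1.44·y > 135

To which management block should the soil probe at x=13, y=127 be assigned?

Magenta

1.2·13 − 1.99·127 = -237.130, which is < -62
0.06·13 + 2.01·127 = 256.050, which is < 290
-0.11·13 + 1.44·127 = 181.450, which is > 135
This sign pattern matches Magenta.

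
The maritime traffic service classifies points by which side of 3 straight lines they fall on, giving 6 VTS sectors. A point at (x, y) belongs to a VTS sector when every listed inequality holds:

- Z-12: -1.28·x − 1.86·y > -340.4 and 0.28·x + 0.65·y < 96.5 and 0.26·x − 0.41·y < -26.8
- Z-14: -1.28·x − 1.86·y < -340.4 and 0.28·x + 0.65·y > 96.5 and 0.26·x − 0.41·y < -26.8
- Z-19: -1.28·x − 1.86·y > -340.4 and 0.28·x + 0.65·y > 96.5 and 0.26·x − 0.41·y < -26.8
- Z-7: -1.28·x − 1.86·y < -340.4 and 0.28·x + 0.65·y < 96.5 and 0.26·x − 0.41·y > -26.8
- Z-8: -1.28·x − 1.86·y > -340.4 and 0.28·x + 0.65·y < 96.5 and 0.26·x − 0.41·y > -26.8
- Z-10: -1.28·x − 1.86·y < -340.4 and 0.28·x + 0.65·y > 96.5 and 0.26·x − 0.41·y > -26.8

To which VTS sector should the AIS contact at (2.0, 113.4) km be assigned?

Z-12

-1.28·2.0 − 1.86·113.4 = -213.484, which is > -340.4
0.28·2.0 + 0.65·113.4 = 74.270, which is < 96.5
0.26·2.0 − 0.41·113.4 = -45.974, which is < -26.8
This sign pattern matches Z-12.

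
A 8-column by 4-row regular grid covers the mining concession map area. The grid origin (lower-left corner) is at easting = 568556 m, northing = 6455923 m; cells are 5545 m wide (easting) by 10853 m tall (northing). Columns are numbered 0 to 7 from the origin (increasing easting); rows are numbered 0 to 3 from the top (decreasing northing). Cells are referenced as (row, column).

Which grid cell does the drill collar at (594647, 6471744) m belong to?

(2, 4)

Column index: ⌊(594647 − 568556) / 5545⌋ = ⌊4.705⌋ = 4
Row offset from origin: ⌊(6471744 − 6455923) / 10853⌋ = ⌊1.458⌋ = 1 → row 2 (counted from top)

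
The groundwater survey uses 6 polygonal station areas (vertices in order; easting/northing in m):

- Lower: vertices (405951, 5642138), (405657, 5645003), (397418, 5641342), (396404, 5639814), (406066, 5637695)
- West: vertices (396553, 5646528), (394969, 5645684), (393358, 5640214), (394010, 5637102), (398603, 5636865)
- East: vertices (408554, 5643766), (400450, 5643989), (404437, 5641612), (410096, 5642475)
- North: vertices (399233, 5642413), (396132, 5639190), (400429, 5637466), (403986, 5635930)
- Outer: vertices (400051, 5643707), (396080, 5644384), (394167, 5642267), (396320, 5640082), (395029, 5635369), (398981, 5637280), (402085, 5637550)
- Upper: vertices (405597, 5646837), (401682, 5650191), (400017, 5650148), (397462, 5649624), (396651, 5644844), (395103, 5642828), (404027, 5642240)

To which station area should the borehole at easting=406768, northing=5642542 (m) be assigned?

East

Cast a ray rightward from (406768, 5642542). For each polygon, the edges (by vertex number in listed order) whose endpoints lie on opposite sides of northing = 5642542, where each meets that height, and whether that is right or left of the point:
Lower: 1–2 at easting≈405909.5 (left), 2–3 at easting≈400118.6 (left) → 0 crossings.
West: 2–3 at easting≈394043.6 (left), 5–1 at easting≈397398.6 (left) → 0 crossings.
East: 2–3 at easting≈402877.1 (left), 4–1 at easting≈410016.0 (right) → 1 crossing.
North: no edge straddles that height → 0 crossings.
Outer: 2–3 at easting≈394415.5 (left), 7–1 at easting≈400435.9 (left) → 0 crossings.
Upper: 6–7 at easting≈399443.6 (left), 7–1 at easting≈404130.1 (left) → 0 crossings.
Only East has an odd count, so the point is inside East.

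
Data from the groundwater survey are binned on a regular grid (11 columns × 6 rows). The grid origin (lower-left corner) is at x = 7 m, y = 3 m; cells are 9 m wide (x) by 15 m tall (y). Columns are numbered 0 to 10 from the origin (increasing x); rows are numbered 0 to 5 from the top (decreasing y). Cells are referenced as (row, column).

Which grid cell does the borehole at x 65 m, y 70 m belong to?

(1, 6)

Column index: ⌊(65 − 7) / 9⌋ = ⌊6.444⌋ = 6
Row offset from origin: ⌊(70 − 3) / 15⌋ = ⌊4.467⌋ = 4 → row 1 (counted from top)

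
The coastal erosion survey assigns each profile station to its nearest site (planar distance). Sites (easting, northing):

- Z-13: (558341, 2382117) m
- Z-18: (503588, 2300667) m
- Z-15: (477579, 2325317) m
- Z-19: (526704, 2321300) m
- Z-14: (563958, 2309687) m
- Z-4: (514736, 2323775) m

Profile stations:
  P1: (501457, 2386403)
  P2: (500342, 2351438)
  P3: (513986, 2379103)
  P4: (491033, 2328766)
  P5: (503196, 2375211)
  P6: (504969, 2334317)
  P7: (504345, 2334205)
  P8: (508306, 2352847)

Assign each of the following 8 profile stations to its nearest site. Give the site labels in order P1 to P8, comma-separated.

Z-13, Z-4, Z-13, Z-15, Z-4, Z-4, Z-4, Z-4

P1 → Z-13 (d²=3254159252.00)
P2 → Z-4 (d²=972428805.00)
P3 → Z-13 (d²=1976450221.00)
P4 → Z-15 (d²=192905717.00)
P5 → Z-4 (d²=2778833696.00)
P6 → Z-4 (d²=206528053.00)
P7 → Z-4 (d²=216757781.00)
P8 → Z-4 (d²=886526084.00)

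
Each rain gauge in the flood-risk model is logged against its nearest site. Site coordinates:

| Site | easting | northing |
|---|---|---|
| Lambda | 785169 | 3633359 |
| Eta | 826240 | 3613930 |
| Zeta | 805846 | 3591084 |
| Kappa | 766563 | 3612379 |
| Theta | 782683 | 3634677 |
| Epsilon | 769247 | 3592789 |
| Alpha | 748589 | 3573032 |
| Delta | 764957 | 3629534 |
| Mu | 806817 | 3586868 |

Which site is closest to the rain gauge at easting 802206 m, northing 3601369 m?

Zeta

Squared distances to each site:
Lambda: 1313619469.000; Eta: 735411877.000; Zeta: 119030825.000; Kappa: 1391643549.000; Theta: 1490570393.000; Epsilon: 1159912081.000; Alpha: 3677768258.000; Delta: 2180755226.000; Mu: 231540322.000.
Minimum at Zeta.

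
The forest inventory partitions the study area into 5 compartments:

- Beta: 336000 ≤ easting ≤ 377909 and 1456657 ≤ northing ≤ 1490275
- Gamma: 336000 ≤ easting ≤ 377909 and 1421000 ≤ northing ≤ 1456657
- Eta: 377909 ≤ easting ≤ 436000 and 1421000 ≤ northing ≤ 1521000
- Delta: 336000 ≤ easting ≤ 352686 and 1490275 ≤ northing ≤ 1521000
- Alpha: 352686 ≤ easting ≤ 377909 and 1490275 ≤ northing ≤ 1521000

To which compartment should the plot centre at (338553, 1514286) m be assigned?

The point has easting = 338553 and northing = 1514286.
Only Delta satisfies 336000 ≤ easting ≤ 352686 and 1490275 ≤ northing ≤ 1521000.

Delta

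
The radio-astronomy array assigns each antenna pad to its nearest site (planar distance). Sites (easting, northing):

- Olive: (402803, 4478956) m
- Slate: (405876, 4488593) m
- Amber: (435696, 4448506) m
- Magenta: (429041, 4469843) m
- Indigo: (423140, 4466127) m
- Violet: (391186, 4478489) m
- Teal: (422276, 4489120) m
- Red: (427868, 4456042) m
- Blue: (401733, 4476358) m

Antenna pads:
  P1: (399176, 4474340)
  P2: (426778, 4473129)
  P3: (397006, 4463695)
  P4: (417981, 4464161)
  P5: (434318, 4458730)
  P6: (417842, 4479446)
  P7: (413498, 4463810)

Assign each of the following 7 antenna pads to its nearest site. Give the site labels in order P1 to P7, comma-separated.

P1 → Blue (d²=10610573.00)
P2 → Magenta (d²=15918965.00)
P3 → Blue (d²=182696098.00)
P4 → Indigo (d²=30480437.00)
P5 → Red (d²=48827844.00)
P6 → Teal (d²=113246632.00)
P7 → Indigo (d²=98336653.00)

Blue, Magenta, Blue, Indigo, Red, Teal, Indigo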